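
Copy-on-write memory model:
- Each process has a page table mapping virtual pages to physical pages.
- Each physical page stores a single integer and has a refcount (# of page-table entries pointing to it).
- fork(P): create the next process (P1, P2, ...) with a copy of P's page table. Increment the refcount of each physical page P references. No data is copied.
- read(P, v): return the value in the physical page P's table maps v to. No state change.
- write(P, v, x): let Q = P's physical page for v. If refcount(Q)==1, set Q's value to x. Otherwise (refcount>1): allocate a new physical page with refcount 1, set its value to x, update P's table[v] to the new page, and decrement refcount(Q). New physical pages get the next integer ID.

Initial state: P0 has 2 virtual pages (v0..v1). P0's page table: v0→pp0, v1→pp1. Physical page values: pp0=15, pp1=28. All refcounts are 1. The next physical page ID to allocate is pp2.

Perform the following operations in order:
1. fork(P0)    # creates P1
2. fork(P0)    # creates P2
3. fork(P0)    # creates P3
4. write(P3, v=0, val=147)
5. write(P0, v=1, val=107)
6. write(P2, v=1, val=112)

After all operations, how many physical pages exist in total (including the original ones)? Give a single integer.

Op 1: fork(P0) -> P1. 2 ppages; refcounts: pp0:2 pp1:2
Op 2: fork(P0) -> P2. 2 ppages; refcounts: pp0:3 pp1:3
Op 3: fork(P0) -> P3. 2 ppages; refcounts: pp0:4 pp1:4
Op 4: write(P3, v0, 147). refcount(pp0)=4>1 -> COPY to pp2. 3 ppages; refcounts: pp0:3 pp1:4 pp2:1
Op 5: write(P0, v1, 107). refcount(pp1)=4>1 -> COPY to pp3. 4 ppages; refcounts: pp0:3 pp1:3 pp2:1 pp3:1
Op 6: write(P2, v1, 112). refcount(pp1)=3>1 -> COPY to pp4. 5 ppages; refcounts: pp0:3 pp1:2 pp2:1 pp3:1 pp4:1

Answer: 5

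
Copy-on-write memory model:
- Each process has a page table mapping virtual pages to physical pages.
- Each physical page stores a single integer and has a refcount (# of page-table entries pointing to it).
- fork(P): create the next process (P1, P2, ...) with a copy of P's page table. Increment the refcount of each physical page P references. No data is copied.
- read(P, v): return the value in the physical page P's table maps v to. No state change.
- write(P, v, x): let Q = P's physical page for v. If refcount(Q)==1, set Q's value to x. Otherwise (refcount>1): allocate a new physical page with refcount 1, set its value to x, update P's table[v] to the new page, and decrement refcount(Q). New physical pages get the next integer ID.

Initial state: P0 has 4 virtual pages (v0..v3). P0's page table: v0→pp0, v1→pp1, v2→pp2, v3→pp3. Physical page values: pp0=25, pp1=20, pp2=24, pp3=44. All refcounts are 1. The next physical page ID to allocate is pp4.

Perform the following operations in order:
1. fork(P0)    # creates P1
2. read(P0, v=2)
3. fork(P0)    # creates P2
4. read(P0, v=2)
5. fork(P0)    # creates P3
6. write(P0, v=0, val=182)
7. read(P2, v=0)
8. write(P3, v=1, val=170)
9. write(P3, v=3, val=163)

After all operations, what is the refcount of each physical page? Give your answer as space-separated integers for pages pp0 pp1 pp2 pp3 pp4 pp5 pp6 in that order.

Op 1: fork(P0) -> P1. 4 ppages; refcounts: pp0:2 pp1:2 pp2:2 pp3:2
Op 2: read(P0, v2) -> 24. No state change.
Op 3: fork(P0) -> P2. 4 ppages; refcounts: pp0:3 pp1:3 pp2:3 pp3:3
Op 4: read(P0, v2) -> 24. No state change.
Op 5: fork(P0) -> P3. 4 ppages; refcounts: pp0:4 pp1:4 pp2:4 pp3:4
Op 6: write(P0, v0, 182). refcount(pp0)=4>1 -> COPY to pp4. 5 ppages; refcounts: pp0:3 pp1:4 pp2:4 pp3:4 pp4:1
Op 7: read(P2, v0) -> 25. No state change.
Op 8: write(P3, v1, 170). refcount(pp1)=4>1 -> COPY to pp5. 6 ppages; refcounts: pp0:3 pp1:3 pp2:4 pp3:4 pp4:1 pp5:1
Op 9: write(P3, v3, 163). refcount(pp3)=4>1 -> COPY to pp6. 7 ppages; refcounts: pp0:3 pp1:3 pp2:4 pp3:3 pp4:1 pp5:1 pp6:1

Answer: 3 3 4 3 1 1 1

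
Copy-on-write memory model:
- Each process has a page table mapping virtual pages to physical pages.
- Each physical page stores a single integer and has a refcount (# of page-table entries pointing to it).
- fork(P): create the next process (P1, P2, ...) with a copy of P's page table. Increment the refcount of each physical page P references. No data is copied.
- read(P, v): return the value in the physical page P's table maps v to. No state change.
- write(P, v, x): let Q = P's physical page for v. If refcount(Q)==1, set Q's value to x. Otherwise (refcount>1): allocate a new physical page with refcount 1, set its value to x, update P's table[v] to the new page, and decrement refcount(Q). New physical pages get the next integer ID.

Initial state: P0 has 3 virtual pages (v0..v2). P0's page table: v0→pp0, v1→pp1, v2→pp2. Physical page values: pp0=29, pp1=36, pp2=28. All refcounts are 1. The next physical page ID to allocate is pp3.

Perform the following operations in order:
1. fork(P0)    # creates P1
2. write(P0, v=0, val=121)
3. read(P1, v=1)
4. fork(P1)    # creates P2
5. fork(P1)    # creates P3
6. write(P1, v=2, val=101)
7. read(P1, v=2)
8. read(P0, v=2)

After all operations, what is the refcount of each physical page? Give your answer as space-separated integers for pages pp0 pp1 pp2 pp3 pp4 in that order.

Answer: 3 4 3 1 1

Derivation:
Op 1: fork(P0) -> P1. 3 ppages; refcounts: pp0:2 pp1:2 pp2:2
Op 2: write(P0, v0, 121). refcount(pp0)=2>1 -> COPY to pp3. 4 ppages; refcounts: pp0:1 pp1:2 pp2:2 pp3:1
Op 3: read(P1, v1) -> 36. No state change.
Op 4: fork(P1) -> P2. 4 ppages; refcounts: pp0:2 pp1:3 pp2:3 pp3:1
Op 5: fork(P1) -> P3. 4 ppages; refcounts: pp0:3 pp1:4 pp2:4 pp3:1
Op 6: write(P1, v2, 101). refcount(pp2)=4>1 -> COPY to pp4. 5 ppages; refcounts: pp0:3 pp1:4 pp2:3 pp3:1 pp4:1
Op 7: read(P1, v2) -> 101. No state change.
Op 8: read(P0, v2) -> 28. No state change.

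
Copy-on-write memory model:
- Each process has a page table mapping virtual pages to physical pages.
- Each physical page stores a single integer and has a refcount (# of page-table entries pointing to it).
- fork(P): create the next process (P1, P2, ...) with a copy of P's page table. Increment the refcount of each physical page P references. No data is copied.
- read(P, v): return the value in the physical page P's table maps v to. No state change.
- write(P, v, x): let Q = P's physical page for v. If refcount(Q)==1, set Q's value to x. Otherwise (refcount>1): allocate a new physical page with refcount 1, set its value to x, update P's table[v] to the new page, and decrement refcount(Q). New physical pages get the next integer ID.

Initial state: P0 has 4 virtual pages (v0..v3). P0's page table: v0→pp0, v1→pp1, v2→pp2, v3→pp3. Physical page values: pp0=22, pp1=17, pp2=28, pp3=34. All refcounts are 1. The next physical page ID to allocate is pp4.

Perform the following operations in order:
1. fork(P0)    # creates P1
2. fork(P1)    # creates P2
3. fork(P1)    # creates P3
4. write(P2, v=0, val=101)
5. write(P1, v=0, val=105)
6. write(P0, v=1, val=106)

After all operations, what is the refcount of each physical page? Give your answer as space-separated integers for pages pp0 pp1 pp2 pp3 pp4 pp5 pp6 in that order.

Op 1: fork(P0) -> P1. 4 ppages; refcounts: pp0:2 pp1:2 pp2:2 pp3:2
Op 2: fork(P1) -> P2. 4 ppages; refcounts: pp0:3 pp1:3 pp2:3 pp3:3
Op 3: fork(P1) -> P3. 4 ppages; refcounts: pp0:4 pp1:4 pp2:4 pp3:4
Op 4: write(P2, v0, 101). refcount(pp0)=4>1 -> COPY to pp4. 5 ppages; refcounts: pp0:3 pp1:4 pp2:4 pp3:4 pp4:1
Op 5: write(P1, v0, 105). refcount(pp0)=3>1 -> COPY to pp5. 6 ppages; refcounts: pp0:2 pp1:4 pp2:4 pp3:4 pp4:1 pp5:1
Op 6: write(P0, v1, 106). refcount(pp1)=4>1 -> COPY to pp6. 7 ppages; refcounts: pp0:2 pp1:3 pp2:4 pp3:4 pp4:1 pp5:1 pp6:1

Answer: 2 3 4 4 1 1 1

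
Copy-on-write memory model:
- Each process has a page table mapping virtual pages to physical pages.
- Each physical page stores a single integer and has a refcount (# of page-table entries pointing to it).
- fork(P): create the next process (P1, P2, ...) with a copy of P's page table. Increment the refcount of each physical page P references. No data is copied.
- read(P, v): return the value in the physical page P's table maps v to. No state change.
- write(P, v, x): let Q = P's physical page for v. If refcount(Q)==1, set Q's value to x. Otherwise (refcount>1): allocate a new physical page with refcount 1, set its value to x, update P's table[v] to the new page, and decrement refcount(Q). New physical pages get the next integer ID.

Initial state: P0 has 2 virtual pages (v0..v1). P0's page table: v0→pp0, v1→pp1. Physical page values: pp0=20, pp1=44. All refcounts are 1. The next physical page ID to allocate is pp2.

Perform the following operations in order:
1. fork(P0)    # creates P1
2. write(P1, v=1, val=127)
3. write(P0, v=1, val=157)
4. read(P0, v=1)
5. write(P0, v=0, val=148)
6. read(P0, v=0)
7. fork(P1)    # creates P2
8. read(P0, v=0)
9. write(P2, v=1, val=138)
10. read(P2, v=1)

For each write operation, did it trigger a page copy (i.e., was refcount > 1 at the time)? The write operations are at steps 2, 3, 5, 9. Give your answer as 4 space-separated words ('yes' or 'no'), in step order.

Op 1: fork(P0) -> P1. 2 ppages; refcounts: pp0:2 pp1:2
Op 2: write(P1, v1, 127). refcount(pp1)=2>1 -> COPY to pp2. 3 ppages; refcounts: pp0:2 pp1:1 pp2:1
Op 3: write(P0, v1, 157). refcount(pp1)=1 -> write in place. 3 ppages; refcounts: pp0:2 pp1:1 pp2:1
Op 4: read(P0, v1) -> 157. No state change.
Op 5: write(P0, v0, 148). refcount(pp0)=2>1 -> COPY to pp3. 4 ppages; refcounts: pp0:1 pp1:1 pp2:1 pp3:1
Op 6: read(P0, v0) -> 148. No state change.
Op 7: fork(P1) -> P2. 4 ppages; refcounts: pp0:2 pp1:1 pp2:2 pp3:1
Op 8: read(P0, v0) -> 148. No state change.
Op 9: write(P2, v1, 138). refcount(pp2)=2>1 -> COPY to pp4. 5 ppages; refcounts: pp0:2 pp1:1 pp2:1 pp3:1 pp4:1
Op 10: read(P2, v1) -> 138. No state change.

yes no yes yes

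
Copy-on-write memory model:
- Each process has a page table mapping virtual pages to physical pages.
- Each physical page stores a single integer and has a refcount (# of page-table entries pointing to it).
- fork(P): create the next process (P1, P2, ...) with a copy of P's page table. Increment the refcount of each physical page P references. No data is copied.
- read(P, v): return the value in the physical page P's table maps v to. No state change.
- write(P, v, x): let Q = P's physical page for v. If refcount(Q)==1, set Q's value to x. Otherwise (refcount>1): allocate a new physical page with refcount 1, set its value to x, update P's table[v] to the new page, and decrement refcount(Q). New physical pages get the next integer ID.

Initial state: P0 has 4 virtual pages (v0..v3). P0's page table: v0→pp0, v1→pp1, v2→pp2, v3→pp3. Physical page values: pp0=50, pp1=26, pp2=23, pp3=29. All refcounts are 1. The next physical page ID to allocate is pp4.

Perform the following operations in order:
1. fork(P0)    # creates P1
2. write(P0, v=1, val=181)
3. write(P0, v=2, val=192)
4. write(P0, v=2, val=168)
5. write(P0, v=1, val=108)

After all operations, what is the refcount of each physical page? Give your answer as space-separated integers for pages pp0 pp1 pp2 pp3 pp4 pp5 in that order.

Op 1: fork(P0) -> P1. 4 ppages; refcounts: pp0:2 pp1:2 pp2:2 pp3:2
Op 2: write(P0, v1, 181). refcount(pp1)=2>1 -> COPY to pp4. 5 ppages; refcounts: pp0:2 pp1:1 pp2:2 pp3:2 pp4:1
Op 3: write(P0, v2, 192). refcount(pp2)=2>1 -> COPY to pp5. 6 ppages; refcounts: pp0:2 pp1:1 pp2:1 pp3:2 pp4:1 pp5:1
Op 4: write(P0, v2, 168). refcount(pp5)=1 -> write in place. 6 ppages; refcounts: pp0:2 pp1:1 pp2:1 pp3:2 pp4:1 pp5:1
Op 5: write(P0, v1, 108). refcount(pp4)=1 -> write in place. 6 ppages; refcounts: pp0:2 pp1:1 pp2:1 pp3:2 pp4:1 pp5:1

Answer: 2 1 1 2 1 1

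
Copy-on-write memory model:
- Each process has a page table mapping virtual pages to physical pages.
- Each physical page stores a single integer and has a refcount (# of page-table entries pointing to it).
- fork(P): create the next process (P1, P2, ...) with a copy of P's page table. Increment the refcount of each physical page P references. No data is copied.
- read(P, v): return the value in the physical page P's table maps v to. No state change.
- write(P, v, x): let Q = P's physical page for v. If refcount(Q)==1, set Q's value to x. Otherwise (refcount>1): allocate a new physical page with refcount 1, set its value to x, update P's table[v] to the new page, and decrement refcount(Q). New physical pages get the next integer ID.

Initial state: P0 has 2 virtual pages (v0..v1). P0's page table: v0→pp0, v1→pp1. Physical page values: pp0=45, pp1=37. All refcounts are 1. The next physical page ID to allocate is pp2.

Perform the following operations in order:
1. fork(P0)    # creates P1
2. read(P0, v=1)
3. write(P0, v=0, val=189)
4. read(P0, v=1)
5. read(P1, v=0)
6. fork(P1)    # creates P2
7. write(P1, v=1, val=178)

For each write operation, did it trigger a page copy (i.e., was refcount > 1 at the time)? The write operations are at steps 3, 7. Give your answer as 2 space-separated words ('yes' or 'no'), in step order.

Op 1: fork(P0) -> P1. 2 ppages; refcounts: pp0:2 pp1:2
Op 2: read(P0, v1) -> 37. No state change.
Op 3: write(P0, v0, 189). refcount(pp0)=2>1 -> COPY to pp2. 3 ppages; refcounts: pp0:1 pp1:2 pp2:1
Op 4: read(P0, v1) -> 37. No state change.
Op 5: read(P1, v0) -> 45. No state change.
Op 6: fork(P1) -> P2. 3 ppages; refcounts: pp0:2 pp1:3 pp2:1
Op 7: write(P1, v1, 178). refcount(pp1)=3>1 -> COPY to pp3. 4 ppages; refcounts: pp0:2 pp1:2 pp2:1 pp3:1

yes yes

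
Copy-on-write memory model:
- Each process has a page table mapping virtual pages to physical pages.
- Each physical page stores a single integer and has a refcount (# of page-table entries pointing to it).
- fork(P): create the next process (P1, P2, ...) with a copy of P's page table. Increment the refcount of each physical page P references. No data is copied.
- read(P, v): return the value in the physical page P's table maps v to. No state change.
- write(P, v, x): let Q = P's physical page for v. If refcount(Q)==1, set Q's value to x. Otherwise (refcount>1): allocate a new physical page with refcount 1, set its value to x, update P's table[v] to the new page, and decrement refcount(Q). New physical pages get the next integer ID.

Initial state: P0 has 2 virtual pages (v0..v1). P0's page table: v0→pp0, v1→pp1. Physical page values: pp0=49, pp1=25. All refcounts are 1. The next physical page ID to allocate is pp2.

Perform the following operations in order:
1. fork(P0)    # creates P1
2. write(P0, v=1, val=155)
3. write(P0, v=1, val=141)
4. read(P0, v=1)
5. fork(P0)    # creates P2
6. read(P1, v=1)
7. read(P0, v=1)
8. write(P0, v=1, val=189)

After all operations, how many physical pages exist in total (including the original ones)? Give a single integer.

Answer: 4

Derivation:
Op 1: fork(P0) -> P1. 2 ppages; refcounts: pp0:2 pp1:2
Op 2: write(P0, v1, 155). refcount(pp1)=2>1 -> COPY to pp2. 3 ppages; refcounts: pp0:2 pp1:1 pp2:1
Op 3: write(P0, v1, 141). refcount(pp2)=1 -> write in place. 3 ppages; refcounts: pp0:2 pp1:1 pp2:1
Op 4: read(P0, v1) -> 141. No state change.
Op 5: fork(P0) -> P2. 3 ppages; refcounts: pp0:3 pp1:1 pp2:2
Op 6: read(P1, v1) -> 25. No state change.
Op 7: read(P0, v1) -> 141. No state change.
Op 8: write(P0, v1, 189). refcount(pp2)=2>1 -> COPY to pp3. 4 ppages; refcounts: pp0:3 pp1:1 pp2:1 pp3:1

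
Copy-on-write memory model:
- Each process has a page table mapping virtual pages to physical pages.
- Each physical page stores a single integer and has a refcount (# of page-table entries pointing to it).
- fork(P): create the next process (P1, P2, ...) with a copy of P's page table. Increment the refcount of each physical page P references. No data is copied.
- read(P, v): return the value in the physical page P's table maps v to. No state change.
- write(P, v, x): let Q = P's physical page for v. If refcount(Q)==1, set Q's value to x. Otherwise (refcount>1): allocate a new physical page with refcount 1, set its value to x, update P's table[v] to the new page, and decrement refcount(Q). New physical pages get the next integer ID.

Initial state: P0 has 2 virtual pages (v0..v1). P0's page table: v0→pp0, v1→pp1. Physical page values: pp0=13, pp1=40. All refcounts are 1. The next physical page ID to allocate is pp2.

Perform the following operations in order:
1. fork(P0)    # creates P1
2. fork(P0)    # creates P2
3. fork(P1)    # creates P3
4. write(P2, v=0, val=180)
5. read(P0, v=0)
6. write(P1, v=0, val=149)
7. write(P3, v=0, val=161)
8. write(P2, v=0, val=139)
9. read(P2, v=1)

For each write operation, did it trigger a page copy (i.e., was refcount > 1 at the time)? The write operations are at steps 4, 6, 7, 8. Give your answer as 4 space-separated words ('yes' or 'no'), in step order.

Op 1: fork(P0) -> P1. 2 ppages; refcounts: pp0:2 pp1:2
Op 2: fork(P0) -> P2. 2 ppages; refcounts: pp0:3 pp1:3
Op 3: fork(P1) -> P3. 2 ppages; refcounts: pp0:4 pp1:4
Op 4: write(P2, v0, 180). refcount(pp0)=4>1 -> COPY to pp2. 3 ppages; refcounts: pp0:3 pp1:4 pp2:1
Op 5: read(P0, v0) -> 13. No state change.
Op 6: write(P1, v0, 149). refcount(pp0)=3>1 -> COPY to pp3. 4 ppages; refcounts: pp0:2 pp1:4 pp2:1 pp3:1
Op 7: write(P3, v0, 161). refcount(pp0)=2>1 -> COPY to pp4. 5 ppages; refcounts: pp0:1 pp1:4 pp2:1 pp3:1 pp4:1
Op 8: write(P2, v0, 139). refcount(pp2)=1 -> write in place. 5 ppages; refcounts: pp0:1 pp1:4 pp2:1 pp3:1 pp4:1
Op 9: read(P2, v1) -> 40. No state change.

yes yes yes no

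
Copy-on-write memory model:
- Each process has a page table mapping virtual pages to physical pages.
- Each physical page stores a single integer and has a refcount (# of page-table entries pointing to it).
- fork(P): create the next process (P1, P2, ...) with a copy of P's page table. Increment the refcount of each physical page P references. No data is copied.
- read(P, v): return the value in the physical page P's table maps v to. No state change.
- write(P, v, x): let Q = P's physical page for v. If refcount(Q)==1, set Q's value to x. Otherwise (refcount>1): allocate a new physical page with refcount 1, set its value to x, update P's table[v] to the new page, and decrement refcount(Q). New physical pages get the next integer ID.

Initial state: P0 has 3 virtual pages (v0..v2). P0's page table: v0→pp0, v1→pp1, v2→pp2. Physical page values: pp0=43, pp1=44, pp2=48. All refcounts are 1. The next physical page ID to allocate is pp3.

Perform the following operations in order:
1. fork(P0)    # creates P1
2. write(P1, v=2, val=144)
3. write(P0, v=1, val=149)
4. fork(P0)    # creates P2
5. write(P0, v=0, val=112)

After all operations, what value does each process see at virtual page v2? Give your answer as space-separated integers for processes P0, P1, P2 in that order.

Op 1: fork(P0) -> P1. 3 ppages; refcounts: pp0:2 pp1:2 pp2:2
Op 2: write(P1, v2, 144). refcount(pp2)=2>1 -> COPY to pp3. 4 ppages; refcounts: pp0:2 pp1:2 pp2:1 pp3:1
Op 3: write(P0, v1, 149). refcount(pp1)=2>1 -> COPY to pp4. 5 ppages; refcounts: pp0:2 pp1:1 pp2:1 pp3:1 pp4:1
Op 4: fork(P0) -> P2. 5 ppages; refcounts: pp0:3 pp1:1 pp2:2 pp3:1 pp4:2
Op 5: write(P0, v0, 112). refcount(pp0)=3>1 -> COPY to pp5. 6 ppages; refcounts: pp0:2 pp1:1 pp2:2 pp3:1 pp4:2 pp5:1
P0: v2 -> pp2 = 48
P1: v2 -> pp3 = 144
P2: v2 -> pp2 = 48

Answer: 48 144 48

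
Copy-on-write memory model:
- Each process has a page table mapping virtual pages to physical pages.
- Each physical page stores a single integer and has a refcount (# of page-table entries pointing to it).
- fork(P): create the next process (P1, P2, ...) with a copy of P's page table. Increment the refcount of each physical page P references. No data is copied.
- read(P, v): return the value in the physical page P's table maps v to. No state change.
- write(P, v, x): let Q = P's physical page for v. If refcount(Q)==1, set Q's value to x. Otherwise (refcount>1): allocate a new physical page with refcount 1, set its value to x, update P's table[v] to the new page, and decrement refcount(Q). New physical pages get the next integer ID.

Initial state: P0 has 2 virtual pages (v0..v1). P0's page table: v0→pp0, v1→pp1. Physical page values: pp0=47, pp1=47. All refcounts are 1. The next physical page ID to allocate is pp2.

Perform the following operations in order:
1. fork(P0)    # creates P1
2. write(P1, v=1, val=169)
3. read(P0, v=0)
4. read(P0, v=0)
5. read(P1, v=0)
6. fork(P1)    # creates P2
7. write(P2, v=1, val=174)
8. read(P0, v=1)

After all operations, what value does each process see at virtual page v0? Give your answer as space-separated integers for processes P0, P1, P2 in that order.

Answer: 47 47 47

Derivation:
Op 1: fork(P0) -> P1. 2 ppages; refcounts: pp0:2 pp1:2
Op 2: write(P1, v1, 169). refcount(pp1)=2>1 -> COPY to pp2. 3 ppages; refcounts: pp0:2 pp1:1 pp2:1
Op 3: read(P0, v0) -> 47. No state change.
Op 4: read(P0, v0) -> 47. No state change.
Op 5: read(P1, v0) -> 47. No state change.
Op 6: fork(P1) -> P2. 3 ppages; refcounts: pp0:3 pp1:1 pp2:2
Op 7: write(P2, v1, 174). refcount(pp2)=2>1 -> COPY to pp3. 4 ppages; refcounts: pp0:3 pp1:1 pp2:1 pp3:1
Op 8: read(P0, v1) -> 47. No state change.
P0: v0 -> pp0 = 47
P1: v0 -> pp0 = 47
P2: v0 -> pp0 = 47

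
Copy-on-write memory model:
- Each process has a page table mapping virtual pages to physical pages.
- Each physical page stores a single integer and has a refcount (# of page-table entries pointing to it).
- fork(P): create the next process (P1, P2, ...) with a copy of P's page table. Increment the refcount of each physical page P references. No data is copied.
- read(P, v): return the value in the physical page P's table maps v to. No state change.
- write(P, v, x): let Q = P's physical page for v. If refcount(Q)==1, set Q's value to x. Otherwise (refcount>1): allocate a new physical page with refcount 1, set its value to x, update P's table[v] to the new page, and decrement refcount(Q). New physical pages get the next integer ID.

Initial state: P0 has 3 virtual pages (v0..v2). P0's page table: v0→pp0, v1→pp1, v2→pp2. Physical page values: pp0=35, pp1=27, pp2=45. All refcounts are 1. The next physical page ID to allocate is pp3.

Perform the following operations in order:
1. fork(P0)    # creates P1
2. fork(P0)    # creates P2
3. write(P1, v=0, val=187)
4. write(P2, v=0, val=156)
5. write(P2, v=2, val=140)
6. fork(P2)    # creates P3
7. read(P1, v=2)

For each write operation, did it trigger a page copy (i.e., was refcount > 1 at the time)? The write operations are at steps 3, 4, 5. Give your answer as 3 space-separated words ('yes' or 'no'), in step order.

Op 1: fork(P0) -> P1. 3 ppages; refcounts: pp0:2 pp1:2 pp2:2
Op 2: fork(P0) -> P2. 3 ppages; refcounts: pp0:3 pp1:3 pp2:3
Op 3: write(P1, v0, 187). refcount(pp0)=3>1 -> COPY to pp3. 4 ppages; refcounts: pp0:2 pp1:3 pp2:3 pp3:1
Op 4: write(P2, v0, 156). refcount(pp0)=2>1 -> COPY to pp4. 5 ppages; refcounts: pp0:1 pp1:3 pp2:3 pp3:1 pp4:1
Op 5: write(P2, v2, 140). refcount(pp2)=3>1 -> COPY to pp5. 6 ppages; refcounts: pp0:1 pp1:3 pp2:2 pp3:1 pp4:1 pp5:1
Op 6: fork(P2) -> P3. 6 ppages; refcounts: pp0:1 pp1:4 pp2:2 pp3:1 pp4:2 pp5:2
Op 7: read(P1, v2) -> 45. No state change.

yes yes yes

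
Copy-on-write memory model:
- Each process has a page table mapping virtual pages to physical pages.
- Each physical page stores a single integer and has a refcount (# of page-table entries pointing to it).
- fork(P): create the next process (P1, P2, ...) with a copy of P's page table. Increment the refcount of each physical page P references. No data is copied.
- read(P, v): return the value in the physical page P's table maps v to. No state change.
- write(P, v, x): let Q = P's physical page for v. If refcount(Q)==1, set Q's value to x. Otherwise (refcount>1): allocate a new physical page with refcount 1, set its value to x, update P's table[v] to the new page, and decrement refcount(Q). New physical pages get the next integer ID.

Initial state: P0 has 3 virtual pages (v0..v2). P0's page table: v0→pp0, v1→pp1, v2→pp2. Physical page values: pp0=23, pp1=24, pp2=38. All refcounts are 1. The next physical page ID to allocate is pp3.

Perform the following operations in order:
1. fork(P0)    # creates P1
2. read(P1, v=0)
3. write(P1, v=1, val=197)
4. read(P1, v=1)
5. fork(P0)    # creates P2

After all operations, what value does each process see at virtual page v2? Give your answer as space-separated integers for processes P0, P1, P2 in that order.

Answer: 38 38 38

Derivation:
Op 1: fork(P0) -> P1. 3 ppages; refcounts: pp0:2 pp1:2 pp2:2
Op 2: read(P1, v0) -> 23. No state change.
Op 3: write(P1, v1, 197). refcount(pp1)=2>1 -> COPY to pp3. 4 ppages; refcounts: pp0:2 pp1:1 pp2:2 pp3:1
Op 4: read(P1, v1) -> 197. No state change.
Op 5: fork(P0) -> P2. 4 ppages; refcounts: pp0:3 pp1:2 pp2:3 pp3:1
P0: v2 -> pp2 = 38
P1: v2 -> pp2 = 38
P2: v2 -> pp2 = 38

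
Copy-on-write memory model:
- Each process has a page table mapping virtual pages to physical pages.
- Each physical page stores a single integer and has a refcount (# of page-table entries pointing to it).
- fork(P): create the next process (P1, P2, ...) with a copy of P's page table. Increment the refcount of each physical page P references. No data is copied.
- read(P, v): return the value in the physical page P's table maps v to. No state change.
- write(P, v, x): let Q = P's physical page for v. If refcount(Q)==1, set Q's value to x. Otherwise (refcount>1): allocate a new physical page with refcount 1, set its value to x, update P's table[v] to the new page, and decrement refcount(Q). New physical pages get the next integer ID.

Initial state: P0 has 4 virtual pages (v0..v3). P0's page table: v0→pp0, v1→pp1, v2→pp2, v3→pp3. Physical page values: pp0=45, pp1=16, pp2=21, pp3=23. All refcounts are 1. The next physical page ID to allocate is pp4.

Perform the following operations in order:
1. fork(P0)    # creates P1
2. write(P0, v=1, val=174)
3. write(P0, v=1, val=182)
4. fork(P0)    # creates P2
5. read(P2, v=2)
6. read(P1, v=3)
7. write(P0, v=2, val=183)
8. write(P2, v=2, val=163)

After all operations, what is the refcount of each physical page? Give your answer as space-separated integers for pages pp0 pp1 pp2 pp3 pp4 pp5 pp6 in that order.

Answer: 3 1 1 3 2 1 1

Derivation:
Op 1: fork(P0) -> P1. 4 ppages; refcounts: pp0:2 pp1:2 pp2:2 pp3:2
Op 2: write(P0, v1, 174). refcount(pp1)=2>1 -> COPY to pp4. 5 ppages; refcounts: pp0:2 pp1:1 pp2:2 pp3:2 pp4:1
Op 3: write(P0, v1, 182). refcount(pp4)=1 -> write in place. 5 ppages; refcounts: pp0:2 pp1:1 pp2:2 pp3:2 pp4:1
Op 4: fork(P0) -> P2. 5 ppages; refcounts: pp0:3 pp1:1 pp2:3 pp3:3 pp4:2
Op 5: read(P2, v2) -> 21. No state change.
Op 6: read(P1, v3) -> 23. No state change.
Op 7: write(P0, v2, 183). refcount(pp2)=3>1 -> COPY to pp5. 6 ppages; refcounts: pp0:3 pp1:1 pp2:2 pp3:3 pp4:2 pp5:1
Op 8: write(P2, v2, 163). refcount(pp2)=2>1 -> COPY to pp6. 7 ppages; refcounts: pp0:3 pp1:1 pp2:1 pp3:3 pp4:2 pp5:1 pp6:1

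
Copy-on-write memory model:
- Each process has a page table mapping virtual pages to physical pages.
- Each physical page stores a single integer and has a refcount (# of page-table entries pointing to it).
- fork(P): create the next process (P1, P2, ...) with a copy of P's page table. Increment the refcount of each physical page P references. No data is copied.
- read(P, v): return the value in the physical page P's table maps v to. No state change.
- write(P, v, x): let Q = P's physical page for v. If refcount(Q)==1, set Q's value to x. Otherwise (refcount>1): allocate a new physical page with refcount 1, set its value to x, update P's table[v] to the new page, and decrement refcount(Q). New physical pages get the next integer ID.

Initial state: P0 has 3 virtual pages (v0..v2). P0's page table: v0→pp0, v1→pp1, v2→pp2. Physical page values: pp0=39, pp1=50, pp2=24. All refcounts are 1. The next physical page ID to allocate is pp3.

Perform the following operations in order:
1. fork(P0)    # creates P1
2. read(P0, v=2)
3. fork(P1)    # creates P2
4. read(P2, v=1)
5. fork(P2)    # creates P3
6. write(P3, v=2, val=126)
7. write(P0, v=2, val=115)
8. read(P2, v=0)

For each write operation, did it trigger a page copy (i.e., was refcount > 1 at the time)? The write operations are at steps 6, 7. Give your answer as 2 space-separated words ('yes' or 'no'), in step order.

Op 1: fork(P0) -> P1. 3 ppages; refcounts: pp0:2 pp1:2 pp2:2
Op 2: read(P0, v2) -> 24. No state change.
Op 3: fork(P1) -> P2. 3 ppages; refcounts: pp0:3 pp1:3 pp2:3
Op 4: read(P2, v1) -> 50. No state change.
Op 5: fork(P2) -> P3. 3 ppages; refcounts: pp0:4 pp1:4 pp2:4
Op 6: write(P3, v2, 126). refcount(pp2)=4>1 -> COPY to pp3. 4 ppages; refcounts: pp0:4 pp1:4 pp2:3 pp3:1
Op 7: write(P0, v2, 115). refcount(pp2)=3>1 -> COPY to pp4. 5 ppages; refcounts: pp0:4 pp1:4 pp2:2 pp3:1 pp4:1
Op 8: read(P2, v0) -> 39. No state change.

yes yes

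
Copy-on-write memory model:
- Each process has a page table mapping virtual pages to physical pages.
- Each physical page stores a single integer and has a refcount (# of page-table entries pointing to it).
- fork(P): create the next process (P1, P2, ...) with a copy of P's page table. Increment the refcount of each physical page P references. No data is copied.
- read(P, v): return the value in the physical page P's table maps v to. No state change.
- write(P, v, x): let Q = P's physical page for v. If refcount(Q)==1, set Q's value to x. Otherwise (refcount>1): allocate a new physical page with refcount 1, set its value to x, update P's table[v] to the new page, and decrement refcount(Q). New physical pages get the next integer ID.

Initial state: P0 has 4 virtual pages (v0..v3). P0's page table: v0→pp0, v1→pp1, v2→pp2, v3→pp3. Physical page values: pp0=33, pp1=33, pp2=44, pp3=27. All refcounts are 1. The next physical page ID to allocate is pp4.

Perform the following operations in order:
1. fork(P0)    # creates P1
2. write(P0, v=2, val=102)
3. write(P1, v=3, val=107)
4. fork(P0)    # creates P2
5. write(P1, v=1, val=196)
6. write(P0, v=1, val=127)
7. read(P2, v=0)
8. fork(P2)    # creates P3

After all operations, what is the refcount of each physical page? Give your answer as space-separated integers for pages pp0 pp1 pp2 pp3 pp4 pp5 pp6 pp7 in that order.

Answer: 4 2 1 3 3 1 1 1

Derivation:
Op 1: fork(P0) -> P1. 4 ppages; refcounts: pp0:2 pp1:2 pp2:2 pp3:2
Op 2: write(P0, v2, 102). refcount(pp2)=2>1 -> COPY to pp4. 5 ppages; refcounts: pp0:2 pp1:2 pp2:1 pp3:2 pp4:1
Op 3: write(P1, v3, 107). refcount(pp3)=2>1 -> COPY to pp5. 6 ppages; refcounts: pp0:2 pp1:2 pp2:1 pp3:1 pp4:1 pp5:1
Op 4: fork(P0) -> P2. 6 ppages; refcounts: pp0:3 pp1:3 pp2:1 pp3:2 pp4:2 pp5:1
Op 5: write(P1, v1, 196). refcount(pp1)=3>1 -> COPY to pp6. 7 ppages; refcounts: pp0:3 pp1:2 pp2:1 pp3:2 pp4:2 pp5:1 pp6:1
Op 6: write(P0, v1, 127). refcount(pp1)=2>1 -> COPY to pp7. 8 ppages; refcounts: pp0:3 pp1:1 pp2:1 pp3:2 pp4:2 pp5:1 pp6:1 pp7:1
Op 7: read(P2, v0) -> 33. No state change.
Op 8: fork(P2) -> P3. 8 ppages; refcounts: pp0:4 pp1:2 pp2:1 pp3:3 pp4:3 pp5:1 pp6:1 pp7:1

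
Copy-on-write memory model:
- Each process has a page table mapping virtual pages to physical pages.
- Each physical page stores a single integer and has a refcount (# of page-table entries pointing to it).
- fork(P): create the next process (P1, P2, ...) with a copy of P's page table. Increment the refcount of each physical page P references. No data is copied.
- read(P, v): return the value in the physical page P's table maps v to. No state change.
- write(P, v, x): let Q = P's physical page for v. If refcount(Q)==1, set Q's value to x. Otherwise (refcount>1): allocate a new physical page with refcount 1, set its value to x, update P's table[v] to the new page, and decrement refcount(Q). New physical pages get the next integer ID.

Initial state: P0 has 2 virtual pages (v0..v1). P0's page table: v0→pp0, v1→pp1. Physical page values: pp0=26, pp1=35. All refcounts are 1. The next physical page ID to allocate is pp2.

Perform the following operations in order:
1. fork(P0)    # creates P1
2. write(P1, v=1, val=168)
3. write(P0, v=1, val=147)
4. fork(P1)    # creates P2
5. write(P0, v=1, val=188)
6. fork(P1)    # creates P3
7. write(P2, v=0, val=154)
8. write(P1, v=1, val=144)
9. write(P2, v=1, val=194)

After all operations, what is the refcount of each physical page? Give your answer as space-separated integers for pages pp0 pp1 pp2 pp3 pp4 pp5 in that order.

Answer: 3 1 1 1 1 1

Derivation:
Op 1: fork(P0) -> P1. 2 ppages; refcounts: pp0:2 pp1:2
Op 2: write(P1, v1, 168). refcount(pp1)=2>1 -> COPY to pp2. 3 ppages; refcounts: pp0:2 pp1:1 pp2:1
Op 3: write(P0, v1, 147). refcount(pp1)=1 -> write in place. 3 ppages; refcounts: pp0:2 pp1:1 pp2:1
Op 4: fork(P1) -> P2. 3 ppages; refcounts: pp0:3 pp1:1 pp2:2
Op 5: write(P0, v1, 188). refcount(pp1)=1 -> write in place. 3 ppages; refcounts: pp0:3 pp1:1 pp2:2
Op 6: fork(P1) -> P3. 3 ppages; refcounts: pp0:4 pp1:1 pp2:3
Op 7: write(P2, v0, 154). refcount(pp0)=4>1 -> COPY to pp3. 4 ppages; refcounts: pp0:3 pp1:1 pp2:3 pp3:1
Op 8: write(P1, v1, 144). refcount(pp2)=3>1 -> COPY to pp4. 5 ppages; refcounts: pp0:3 pp1:1 pp2:2 pp3:1 pp4:1
Op 9: write(P2, v1, 194). refcount(pp2)=2>1 -> COPY to pp5. 6 ppages; refcounts: pp0:3 pp1:1 pp2:1 pp3:1 pp4:1 pp5:1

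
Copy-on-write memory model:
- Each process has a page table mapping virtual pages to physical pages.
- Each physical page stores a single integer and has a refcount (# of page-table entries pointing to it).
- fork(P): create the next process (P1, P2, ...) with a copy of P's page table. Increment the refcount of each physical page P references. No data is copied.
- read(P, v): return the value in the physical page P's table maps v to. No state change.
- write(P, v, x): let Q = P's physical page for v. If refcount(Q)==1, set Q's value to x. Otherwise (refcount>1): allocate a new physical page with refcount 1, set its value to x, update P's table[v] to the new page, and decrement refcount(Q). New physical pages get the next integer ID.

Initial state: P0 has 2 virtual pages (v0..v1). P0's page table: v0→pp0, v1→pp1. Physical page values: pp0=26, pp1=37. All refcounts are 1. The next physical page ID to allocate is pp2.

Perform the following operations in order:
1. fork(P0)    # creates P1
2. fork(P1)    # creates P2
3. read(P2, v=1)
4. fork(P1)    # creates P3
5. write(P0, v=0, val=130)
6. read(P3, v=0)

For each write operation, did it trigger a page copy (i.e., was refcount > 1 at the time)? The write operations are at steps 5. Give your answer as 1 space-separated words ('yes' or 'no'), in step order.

Op 1: fork(P0) -> P1. 2 ppages; refcounts: pp0:2 pp1:2
Op 2: fork(P1) -> P2. 2 ppages; refcounts: pp0:3 pp1:3
Op 3: read(P2, v1) -> 37. No state change.
Op 4: fork(P1) -> P3. 2 ppages; refcounts: pp0:4 pp1:4
Op 5: write(P0, v0, 130). refcount(pp0)=4>1 -> COPY to pp2. 3 ppages; refcounts: pp0:3 pp1:4 pp2:1
Op 6: read(P3, v0) -> 26. No state change.

yes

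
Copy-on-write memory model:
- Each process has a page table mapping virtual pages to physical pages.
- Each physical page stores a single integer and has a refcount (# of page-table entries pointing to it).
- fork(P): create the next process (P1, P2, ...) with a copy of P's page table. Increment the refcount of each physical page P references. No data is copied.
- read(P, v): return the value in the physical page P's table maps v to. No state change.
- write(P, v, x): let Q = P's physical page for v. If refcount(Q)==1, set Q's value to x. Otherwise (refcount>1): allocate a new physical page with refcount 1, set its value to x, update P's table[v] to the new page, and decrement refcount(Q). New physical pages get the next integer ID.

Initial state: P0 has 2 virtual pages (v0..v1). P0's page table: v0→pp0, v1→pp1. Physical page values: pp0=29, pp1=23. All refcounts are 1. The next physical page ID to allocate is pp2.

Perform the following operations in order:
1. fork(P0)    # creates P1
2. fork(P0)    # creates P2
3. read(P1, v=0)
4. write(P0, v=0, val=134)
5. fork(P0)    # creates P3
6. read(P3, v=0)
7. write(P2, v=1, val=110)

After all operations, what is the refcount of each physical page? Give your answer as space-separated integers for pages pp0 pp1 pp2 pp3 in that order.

Answer: 2 3 2 1

Derivation:
Op 1: fork(P0) -> P1. 2 ppages; refcounts: pp0:2 pp1:2
Op 2: fork(P0) -> P2. 2 ppages; refcounts: pp0:3 pp1:3
Op 3: read(P1, v0) -> 29. No state change.
Op 4: write(P0, v0, 134). refcount(pp0)=3>1 -> COPY to pp2. 3 ppages; refcounts: pp0:2 pp1:3 pp2:1
Op 5: fork(P0) -> P3. 3 ppages; refcounts: pp0:2 pp1:4 pp2:2
Op 6: read(P3, v0) -> 134. No state change.
Op 7: write(P2, v1, 110). refcount(pp1)=4>1 -> COPY to pp3. 4 ppages; refcounts: pp0:2 pp1:3 pp2:2 pp3:1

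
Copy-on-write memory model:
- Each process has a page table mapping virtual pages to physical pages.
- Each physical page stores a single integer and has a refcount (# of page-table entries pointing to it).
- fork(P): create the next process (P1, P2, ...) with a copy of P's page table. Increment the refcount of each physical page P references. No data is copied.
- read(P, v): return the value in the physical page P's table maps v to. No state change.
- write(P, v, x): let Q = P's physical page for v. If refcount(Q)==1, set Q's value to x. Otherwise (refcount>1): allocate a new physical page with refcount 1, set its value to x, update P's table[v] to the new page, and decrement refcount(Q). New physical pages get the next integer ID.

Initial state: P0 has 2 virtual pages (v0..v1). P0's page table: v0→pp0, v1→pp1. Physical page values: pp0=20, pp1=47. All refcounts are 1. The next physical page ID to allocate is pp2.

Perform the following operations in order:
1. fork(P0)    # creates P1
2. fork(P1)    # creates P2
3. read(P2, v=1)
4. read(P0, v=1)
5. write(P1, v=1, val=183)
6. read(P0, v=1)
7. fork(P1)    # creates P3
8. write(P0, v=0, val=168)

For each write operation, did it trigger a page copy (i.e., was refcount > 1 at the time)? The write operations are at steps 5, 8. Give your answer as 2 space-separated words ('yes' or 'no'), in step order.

Op 1: fork(P0) -> P1. 2 ppages; refcounts: pp0:2 pp1:2
Op 2: fork(P1) -> P2. 2 ppages; refcounts: pp0:3 pp1:3
Op 3: read(P2, v1) -> 47. No state change.
Op 4: read(P0, v1) -> 47. No state change.
Op 5: write(P1, v1, 183). refcount(pp1)=3>1 -> COPY to pp2. 3 ppages; refcounts: pp0:3 pp1:2 pp2:1
Op 6: read(P0, v1) -> 47. No state change.
Op 7: fork(P1) -> P3. 3 ppages; refcounts: pp0:4 pp1:2 pp2:2
Op 8: write(P0, v0, 168). refcount(pp0)=4>1 -> COPY to pp3. 4 ppages; refcounts: pp0:3 pp1:2 pp2:2 pp3:1

yes yes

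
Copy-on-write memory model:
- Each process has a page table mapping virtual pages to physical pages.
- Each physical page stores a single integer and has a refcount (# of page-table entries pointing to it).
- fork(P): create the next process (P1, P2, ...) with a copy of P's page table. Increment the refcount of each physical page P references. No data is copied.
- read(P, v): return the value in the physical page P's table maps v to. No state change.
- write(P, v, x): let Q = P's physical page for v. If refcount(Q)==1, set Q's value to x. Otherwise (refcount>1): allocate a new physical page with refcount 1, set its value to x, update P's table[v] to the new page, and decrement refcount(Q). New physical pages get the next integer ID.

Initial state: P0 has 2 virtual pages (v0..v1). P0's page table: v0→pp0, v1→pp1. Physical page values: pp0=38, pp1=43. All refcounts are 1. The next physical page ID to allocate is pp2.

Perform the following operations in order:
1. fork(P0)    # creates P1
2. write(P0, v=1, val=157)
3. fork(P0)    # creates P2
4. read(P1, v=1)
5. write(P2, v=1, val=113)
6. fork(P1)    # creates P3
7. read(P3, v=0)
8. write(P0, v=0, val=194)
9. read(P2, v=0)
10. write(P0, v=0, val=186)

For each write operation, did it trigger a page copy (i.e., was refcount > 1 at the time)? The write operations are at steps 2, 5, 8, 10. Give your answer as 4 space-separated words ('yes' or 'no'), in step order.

Op 1: fork(P0) -> P1. 2 ppages; refcounts: pp0:2 pp1:2
Op 2: write(P0, v1, 157). refcount(pp1)=2>1 -> COPY to pp2. 3 ppages; refcounts: pp0:2 pp1:1 pp2:1
Op 3: fork(P0) -> P2. 3 ppages; refcounts: pp0:3 pp1:1 pp2:2
Op 4: read(P1, v1) -> 43. No state change.
Op 5: write(P2, v1, 113). refcount(pp2)=2>1 -> COPY to pp3. 4 ppages; refcounts: pp0:3 pp1:1 pp2:1 pp3:1
Op 6: fork(P1) -> P3. 4 ppages; refcounts: pp0:4 pp1:2 pp2:1 pp3:1
Op 7: read(P3, v0) -> 38. No state change.
Op 8: write(P0, v0, 194). refcount(pp0)=4>1 -> COPY to pp4. 5 ppages; refcounts: pp0:3 pp1:2 pp2:1 pp3:1 pp4:1
Op 9: read(P2, v0) -> 38. No state change.
Op 10: write(P0, v0, 186). refcount(pp4)=1 -> write in place. 5 ppages; refcounts: pp0:3 pp1:2 pp2:1 pp3:1 pp4:1

yes yes yes no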